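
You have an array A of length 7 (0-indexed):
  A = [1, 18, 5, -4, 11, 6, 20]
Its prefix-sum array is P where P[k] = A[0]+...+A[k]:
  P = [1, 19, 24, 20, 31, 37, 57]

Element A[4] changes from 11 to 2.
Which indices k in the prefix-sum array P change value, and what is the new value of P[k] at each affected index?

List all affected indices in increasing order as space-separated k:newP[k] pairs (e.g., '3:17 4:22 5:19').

P[k] = A[0] + ... + A[k]
P[k] includes A[4] iff k >= 4
Affected indices: 4, 5, ..., 6; delta = -9
  P[4]: 31 + -9 = 22
  P[5]: 37 + -9 = 28
  P[6]: 57 + -9 = 48

Answer: 4:22 5:28 6:48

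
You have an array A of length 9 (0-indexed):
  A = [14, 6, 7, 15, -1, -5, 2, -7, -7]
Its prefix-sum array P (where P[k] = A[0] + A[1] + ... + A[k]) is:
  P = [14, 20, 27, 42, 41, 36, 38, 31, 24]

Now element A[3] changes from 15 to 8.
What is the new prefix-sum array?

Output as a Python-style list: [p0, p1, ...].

Answer: [14, 20, 27, 35, 34, 29, 31, 24, 17]

Derivation:
Change: A[3] 15 -> 8, delta = -7
P[k] for k < 3: unchanged (A[3] not included)
P[k] for k >= 3: shift by delta = -7
  P[0] = 14 + 0 = 14
  P[1] = 20 + 0 = 20
  P[2] = 27 + 0 = 27
  P[3] = 42 + -7 = 35
  P[4] = 41 + -7 = 34
  P[5] = 36 + -7 = 29
  P[6] = 38 + -7 = 31
  P[7] = 31 + -7 = 24
  P[8] = 24 + -7 = 17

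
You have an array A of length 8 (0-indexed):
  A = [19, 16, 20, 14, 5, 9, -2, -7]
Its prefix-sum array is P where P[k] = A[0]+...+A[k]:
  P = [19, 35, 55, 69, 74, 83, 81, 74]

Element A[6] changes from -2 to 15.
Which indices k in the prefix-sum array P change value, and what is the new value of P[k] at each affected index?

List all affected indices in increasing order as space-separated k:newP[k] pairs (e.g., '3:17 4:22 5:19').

Answer: 6:98 7:91

Derivation:
P[k] = A[0] + ... + A[k]
P[k] includes A[6] iff k >= 6
Affected indices: 6, 7, ..., 7; delta = 17
  P[6]: 81 + 17 = 98
  P[7]: 74 + 17 = 91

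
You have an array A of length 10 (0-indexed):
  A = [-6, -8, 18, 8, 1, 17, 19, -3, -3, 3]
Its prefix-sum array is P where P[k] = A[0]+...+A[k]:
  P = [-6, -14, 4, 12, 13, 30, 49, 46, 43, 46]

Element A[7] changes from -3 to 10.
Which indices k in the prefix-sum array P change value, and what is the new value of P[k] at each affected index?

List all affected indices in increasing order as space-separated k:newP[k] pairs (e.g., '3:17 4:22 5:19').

Answer: 7:59 8:56 9:59

Derivation:
P[k] = A[0] + ... + A[k]
P[k] includes A[7] iff k >= 7
Affected indices: 7, 8, ..., 9; delta = 13
  P[7]: 46 + 13 = 59
  P[8]: 43 + 13 = 56
  P[9]: 46 + 13 = 59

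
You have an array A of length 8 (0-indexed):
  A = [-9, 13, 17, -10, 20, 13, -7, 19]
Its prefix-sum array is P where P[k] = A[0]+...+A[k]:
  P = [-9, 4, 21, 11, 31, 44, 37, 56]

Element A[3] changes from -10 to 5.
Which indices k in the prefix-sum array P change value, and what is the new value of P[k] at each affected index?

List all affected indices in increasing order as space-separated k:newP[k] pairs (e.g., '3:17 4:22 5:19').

Answer: 3:26 4:46 5:59 6:52 7:71

Derivation:
P[k] = A[0] + ... + A[k]
P[k] includes A[3] iff k >= 3
Affected indices: 3, 4, ..., 7; delta = 15
  P[3]: 11 + 15 = 26
  P[4]: 31 + 15 = 46
  P[5]: 44 + 15 = 59
  P[6]: 37 + 15 = 52
  P[7]: 56 + 15 = 71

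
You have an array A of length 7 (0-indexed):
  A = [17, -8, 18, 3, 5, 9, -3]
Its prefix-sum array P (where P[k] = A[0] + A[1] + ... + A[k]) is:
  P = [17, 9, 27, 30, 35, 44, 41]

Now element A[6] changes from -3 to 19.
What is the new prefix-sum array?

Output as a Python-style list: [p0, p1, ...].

Answer: [17, 9, 27, 30, 35, 44, 63]

Derivation:
Change: A[6] -3 -> 19, delta = 22
P[k] for k < 6: unchanged (A[6] not included)
P[k] for k >= 6: shift by delta = 22
  P[0] = 17 + 0 = 17
  P[1] = 9 + 0 = 9
  P[2] = 27 + 0 = 27
  P[3] = 30 + 0 = 30
  P[4] = 35 + 0 = 35
  P[5] = 44 + 0 = 44
  P[6] = 41 + 22 = 63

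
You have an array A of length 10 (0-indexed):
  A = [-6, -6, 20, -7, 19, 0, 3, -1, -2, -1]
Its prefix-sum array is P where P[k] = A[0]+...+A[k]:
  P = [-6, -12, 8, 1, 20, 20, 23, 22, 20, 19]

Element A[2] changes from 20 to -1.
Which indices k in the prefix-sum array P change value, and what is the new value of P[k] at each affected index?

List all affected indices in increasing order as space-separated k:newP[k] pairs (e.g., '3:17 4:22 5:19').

P[k] = A[0] + ... + A[k]
P[k] includes A[2] iff k >= 2
Affected indices: 2, 3, ..., 9; delta = -21
  P[2]: 8 + -21 = -13
  P[3]: 1 + -21 = -20
  P[4]: 20 + -21 = -1
  P[5]: 20 + -21 = -1
  P[6]: 23 + -21 = 2
  P[7]: 22 + -21 = 1
  P[8]: 20 + -21 = -1
  P[9]: 19 + -21 = -2

Answer: 2:-13 3:-20 4:-1 5:-1 6:2 7:1 8:-1 9:-2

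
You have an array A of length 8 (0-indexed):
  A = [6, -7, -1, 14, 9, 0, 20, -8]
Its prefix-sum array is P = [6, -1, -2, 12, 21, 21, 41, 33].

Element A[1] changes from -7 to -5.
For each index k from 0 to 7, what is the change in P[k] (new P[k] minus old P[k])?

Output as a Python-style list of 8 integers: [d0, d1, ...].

Answer: [0, 2, 2, 2, 2, 2, 2, 2]

Derivation:
Element change: A[1] -7 -> -5, delta = 2
For k < 1: P[k] unchanged, delta_P[k] = 0
For k >= 1: P[k] shifts by exactly 2
Delta array: [0, 2, 2, 2, 2, 2, 2, 2]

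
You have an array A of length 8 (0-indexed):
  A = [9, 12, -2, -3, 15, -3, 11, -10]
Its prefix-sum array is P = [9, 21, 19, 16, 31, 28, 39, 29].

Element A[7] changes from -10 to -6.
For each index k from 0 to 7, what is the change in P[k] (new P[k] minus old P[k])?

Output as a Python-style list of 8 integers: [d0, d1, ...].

Answer: [0, 0, 0, 0, 0, 0, 0, 4]

Derivation:
Element change: A[7] -10 -> -6, delta = 4
For k < 7: P[k] unchanged, delta_P[k] = 0
For k >= 7: P[k] shifts by exactly 4
Delta array: [0, 0, 0, 0, 0, 0, 0, 4]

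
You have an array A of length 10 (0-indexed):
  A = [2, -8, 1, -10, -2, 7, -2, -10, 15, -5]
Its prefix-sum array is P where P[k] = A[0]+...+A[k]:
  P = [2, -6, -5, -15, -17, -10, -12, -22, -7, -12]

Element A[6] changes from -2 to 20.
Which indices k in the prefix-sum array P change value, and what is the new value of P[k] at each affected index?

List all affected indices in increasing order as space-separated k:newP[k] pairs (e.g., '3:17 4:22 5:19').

P[k] = A[0] + ... + A[k]
P[k] includes A[6] iff k >= 6
Affected indices: 6, 7, ..., 9; delta = 22
  P[6]: -12 + 22 = 10
  P[7]: -22 + 22 = 0
  P[8]: -7 + 22 = 15
  P[9]: -12 + 22 = 10

Answer: 6:10 7:0 8:15 9:10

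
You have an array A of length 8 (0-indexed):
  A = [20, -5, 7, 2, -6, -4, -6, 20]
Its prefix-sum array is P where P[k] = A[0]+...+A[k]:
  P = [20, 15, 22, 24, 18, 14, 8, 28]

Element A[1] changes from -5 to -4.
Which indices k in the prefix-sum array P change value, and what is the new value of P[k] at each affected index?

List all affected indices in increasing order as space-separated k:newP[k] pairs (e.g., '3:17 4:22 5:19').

Answer: 1:16 2:23 3:25 4:19 5:15 6:9 7:29

Derivation:
P[k] = A[0] + ... + A[k]
P[k] includes A[1] iff k >= 1
Affected indices: 1, 2, ..., 7; delta = 1
  P[1]: 15 + 1 = 16
  P[2]: 22 + 1 = 23
  P[3]: 24 + 1 = 25
  P[4]: 18 + 1 = 19
  P[5]: 14 + 1 = 15
  P[6]: 8 + 1 = 9
  P[7]: 28 + 1 = 29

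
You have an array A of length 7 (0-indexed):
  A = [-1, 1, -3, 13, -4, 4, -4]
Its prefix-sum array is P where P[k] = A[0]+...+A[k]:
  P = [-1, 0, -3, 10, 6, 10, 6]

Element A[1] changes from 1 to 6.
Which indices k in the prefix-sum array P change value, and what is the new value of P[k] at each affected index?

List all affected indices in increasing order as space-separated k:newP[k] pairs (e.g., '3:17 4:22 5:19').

P[k] = A[0] + ... + A[k]
P[k] includes A[1] iff k >= 1
Affected indices: 1, 2, ..., 6; delta = 5
  P[1]: 0 + 5 = 5
  P[2]: -3 + 5 = 2
  P[3]: 10 + 5 = 15
  P[4]: 6 + 5 = 11
  P[5]: 10 + 5 = 15
  P[6]: 6 + 5 = 11

Answer: 1:5 2:2 3:15 4:11 5:15 6:11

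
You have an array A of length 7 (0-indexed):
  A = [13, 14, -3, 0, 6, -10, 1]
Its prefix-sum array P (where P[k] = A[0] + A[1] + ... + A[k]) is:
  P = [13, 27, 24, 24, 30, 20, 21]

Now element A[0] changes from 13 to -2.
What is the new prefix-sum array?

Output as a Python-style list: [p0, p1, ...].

Change: A[0] 13 -> -2, delta = -15
P[k] for k < 0: unchanged (A[0] not included)
P[k] for k >= 0: shift by delta = -15
  P[0] = 13 + -15 = -2
  P[1] = 27 + -15 = 12
  P[2] = 24 + -15 = 9
  P[3] = 24 + -15 = 9
  P[4] = 30 + -15 = 15
  P[5] = 20 + -15 = 5
  P[6] = 21 + -15 = 6

Answer: [-2, 12, 9, 9, 15, 5, 6]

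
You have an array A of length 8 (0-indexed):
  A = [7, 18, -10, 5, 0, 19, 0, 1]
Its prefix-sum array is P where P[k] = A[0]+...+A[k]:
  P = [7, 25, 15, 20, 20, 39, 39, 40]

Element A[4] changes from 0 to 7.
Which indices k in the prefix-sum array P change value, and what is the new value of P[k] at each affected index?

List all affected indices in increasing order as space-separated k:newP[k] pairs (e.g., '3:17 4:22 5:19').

P[k] = A[0] + ... + A[k]
P[k] includes A[4] iff k >= 4
Affected indices: 4, 5, ..., 7; delta = 7
  P[4]: 20 + 7 = 27
  P[5]: 39 + 7 = 46
  P[6]: 39 + 7 = 46
  P[7]: 40 + 7 = 47

Answer: 4:27 5:46 6:46 7:47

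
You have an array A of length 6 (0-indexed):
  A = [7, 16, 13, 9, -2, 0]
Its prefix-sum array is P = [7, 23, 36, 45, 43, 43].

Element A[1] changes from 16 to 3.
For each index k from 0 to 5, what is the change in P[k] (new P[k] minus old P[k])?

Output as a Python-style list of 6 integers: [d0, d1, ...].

Element change: A[1] 16 -> 3, delta = -13
For k < 1: P[k] unchanged, delta_P[k] = 0
For k >= 1: P[k] shifts by exactly -13
Delta array: [0, -13, -13, -13, -13, -13]

Answer: [0, -13, -13, -13, -13, -13]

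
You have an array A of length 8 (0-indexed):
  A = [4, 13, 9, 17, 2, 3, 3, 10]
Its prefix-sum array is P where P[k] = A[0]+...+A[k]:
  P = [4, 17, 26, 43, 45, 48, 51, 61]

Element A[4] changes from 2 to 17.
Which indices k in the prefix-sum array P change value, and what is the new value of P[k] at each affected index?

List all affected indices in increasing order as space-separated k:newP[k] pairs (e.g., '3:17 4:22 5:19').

P[k] = A[0] + ... + A[k]
P[k] includes A[4] iff k >= 4
Affected indices: 4, 5, ..., 7; delta = 15
  P[4]: 45 + 15 = 60
  P[5]: 48 + 15 = 63
  P[6]: 51 + 15 = 66
  P[7]: 61 + 15 = 76

Answer: 4:60 5:63 6:66 7:76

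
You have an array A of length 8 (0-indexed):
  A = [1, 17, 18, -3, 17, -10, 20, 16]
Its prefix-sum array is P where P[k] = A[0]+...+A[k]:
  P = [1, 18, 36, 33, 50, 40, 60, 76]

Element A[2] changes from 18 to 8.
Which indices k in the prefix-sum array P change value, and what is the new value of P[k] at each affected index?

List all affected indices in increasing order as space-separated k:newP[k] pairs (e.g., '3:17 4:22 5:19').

Answer: 2:26 3:23 4:40 5:30 6:50 7:66

Derivation:
P[k] = A[0] + ... + A[k]
P[k] includes A[2] iff k >= 2
Affected indices: 2, 3, ..., 7; delta = -10
  P[2]: 36 + -10 = 26
  P[3]: 33 + -10 = 23
  P[4]: 50 + -10 = 40
  P[5]: 40 + -10 = 30
  P[6]: 60 + -10 = 50
  P[7]: 76 + -10 = 66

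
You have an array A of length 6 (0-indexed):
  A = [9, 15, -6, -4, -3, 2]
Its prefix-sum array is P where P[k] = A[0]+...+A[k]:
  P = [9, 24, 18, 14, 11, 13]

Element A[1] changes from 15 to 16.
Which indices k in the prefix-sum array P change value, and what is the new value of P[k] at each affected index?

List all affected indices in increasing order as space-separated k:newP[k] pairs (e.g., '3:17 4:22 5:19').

Answer: 1:25 2:19 3:15 4:12 5:14

Derivation:
P[k] = A[0] + ... + A[k]
P[k] includes A[1] iff k >= 1
Affected indices: 1, 2, ..., 5; delta = 1
  P[1]: 24 + 1 = 25
  P[2]: 18 + 1 = 19
  P[3]: 14 + 1 = 15
  P[4]: 11 + 1 = 12
  P[5]: 13 + 1 = 14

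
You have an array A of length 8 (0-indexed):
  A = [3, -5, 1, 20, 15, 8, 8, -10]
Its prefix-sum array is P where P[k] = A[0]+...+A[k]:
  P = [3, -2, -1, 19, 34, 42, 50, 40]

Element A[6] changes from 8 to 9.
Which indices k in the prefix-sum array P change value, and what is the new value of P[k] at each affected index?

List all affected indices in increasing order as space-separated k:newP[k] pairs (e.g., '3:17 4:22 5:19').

Answer: 6:51 7:41

Derivation:
P[k] = A[0] + ... + A[k]
P[k] includes A[6] iff k >= 6
Affected indices: 6, 7, ..., 7; delta = 1
  P[6]: 50 + 1 = 51
  P[7]: 40 + 1 = 41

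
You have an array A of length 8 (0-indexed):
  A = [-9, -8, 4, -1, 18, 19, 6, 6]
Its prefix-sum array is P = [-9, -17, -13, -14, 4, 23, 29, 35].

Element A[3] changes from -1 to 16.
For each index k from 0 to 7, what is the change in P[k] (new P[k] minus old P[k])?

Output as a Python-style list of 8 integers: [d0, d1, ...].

Answer: [0, 0, 0, 17, 17, 17, 17, 17]

Derivation:
Element change: A[3] -1 -> 16, delta = 17
For k < 3: P[k] unchanged, delta_P[k] = 0
For k >= 3: P[k] shifts by exactly 17
Delta array: [0, 0, 0, 17, 17, 17, 17, 17]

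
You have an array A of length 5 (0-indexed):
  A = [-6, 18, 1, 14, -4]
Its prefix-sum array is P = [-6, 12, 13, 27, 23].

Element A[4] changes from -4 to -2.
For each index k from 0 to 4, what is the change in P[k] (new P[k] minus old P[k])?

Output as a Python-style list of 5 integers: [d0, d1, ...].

Answer: [0, 0, 0, 0, 2]

Derivation:
Element change: A[4] -4 -> -2, delta = 2
For k < 4: P[k] unchanged, delta_P[k] = 0
For k >= 4: P[k] shifts by exactly 2
Delta array: [0, 0, 0, 0, 2]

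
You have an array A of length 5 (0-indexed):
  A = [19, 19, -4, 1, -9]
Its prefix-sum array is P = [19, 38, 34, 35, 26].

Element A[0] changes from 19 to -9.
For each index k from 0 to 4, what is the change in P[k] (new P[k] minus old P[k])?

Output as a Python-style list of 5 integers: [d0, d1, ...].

Answer: [-28, -28, -28, -28, -28]

Derivation:
Element change: A[0] 19 -> -9, delta = -28
For k < 0: P[k] unchanged, delta_P[k] = 0
For k >= 0: P[k] shifts by exactly -28
Delta array: [-28, -28, -28, -28, -28]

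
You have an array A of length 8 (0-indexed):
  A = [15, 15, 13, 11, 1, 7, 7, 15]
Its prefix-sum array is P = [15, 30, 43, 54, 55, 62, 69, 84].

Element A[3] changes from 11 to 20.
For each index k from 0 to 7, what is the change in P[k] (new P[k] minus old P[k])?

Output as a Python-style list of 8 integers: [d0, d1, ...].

Element change: A[3] 11 -> 20, delta = 9
For k < 3: P[k] unchanged, delta_P[k] = 0
For k >= 3: P[k] shifts by exactly 9
Delta array: [0, 0, 0, 9, 9, 9, 9, 9]

Answer: [0, 0, 0, 9, 9, 9, 9, 9]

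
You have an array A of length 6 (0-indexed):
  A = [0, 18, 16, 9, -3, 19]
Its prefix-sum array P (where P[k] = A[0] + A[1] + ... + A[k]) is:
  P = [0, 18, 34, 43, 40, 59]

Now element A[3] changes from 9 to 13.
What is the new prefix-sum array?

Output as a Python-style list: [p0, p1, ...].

Change: A[3] 9 -> 13, delta = 4
P[k] for k < 3: unchanged (A[3] not included)
P[k] for k >= 3: shift by delta = 4
  P[0] = 0 + 0 = 0
  P[1] = 18 + 0 = 18
  P[2] = 34 + 0 = 34
  P[3] = 43 + 4 = 47
  P[4] = 40 + 4 = 44
  P[5] = 59 + 4 = 63

Answer: [0, 18, 34, 47, 44, 63]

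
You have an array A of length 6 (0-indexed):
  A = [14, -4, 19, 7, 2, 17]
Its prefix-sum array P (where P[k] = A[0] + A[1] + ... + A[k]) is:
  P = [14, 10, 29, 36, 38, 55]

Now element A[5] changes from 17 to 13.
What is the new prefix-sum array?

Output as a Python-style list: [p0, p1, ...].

Change: A[5] 17 -> 13, delta = -4
P[k] for k < 5: unchanged (A[5] not included)
P[k] for k >= 5: shift by delta = -4
  P[0] = 14 + 0 = 14
  P[1] = 10 + 0 = 10
  P[2] = 29 + 0 = 29
  P[3] = 36 + 0 = 36
  P[4] = 38 + 0 = 38
  P[5] = 55 + -4 = 51

Answer: [14, 10, 29, 36, 38, 51]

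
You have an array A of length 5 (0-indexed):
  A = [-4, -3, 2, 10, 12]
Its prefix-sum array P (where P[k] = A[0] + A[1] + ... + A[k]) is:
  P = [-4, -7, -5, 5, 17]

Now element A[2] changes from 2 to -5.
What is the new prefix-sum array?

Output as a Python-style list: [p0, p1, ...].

Change: A[2] 2 -> -5, delta = -7
P[k] for k < 2: unchanged (A[2] not included)
P[k] for k >= 2: shift by delta = -7
  P[0] = -4 + 0 = -4
  P[1] = -7 + 0 = -7
  P[2] = -5 + -7 = -12
  P[3] = 5 + -7 = -2
  P[4] = 17 + -7 = 10

Answer: [-4, -7, -12, -2, 10]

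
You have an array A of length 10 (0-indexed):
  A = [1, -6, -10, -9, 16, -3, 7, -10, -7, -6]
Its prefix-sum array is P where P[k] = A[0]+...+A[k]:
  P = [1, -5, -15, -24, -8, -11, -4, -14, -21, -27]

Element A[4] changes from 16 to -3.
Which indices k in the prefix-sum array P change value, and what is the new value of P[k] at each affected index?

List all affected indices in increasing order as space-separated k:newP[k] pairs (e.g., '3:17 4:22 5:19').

Answer: 4:-27 5:-30 6:-23 7:-33 8:-40 9:-46

Derivation:
P[k] = A[0] + ... + A[k]
P[k] includes A[4] iff k >= 4
Affected indices: 4, 5, ..., 9; delta = -19
  P[4]: -8 + -19 = -27
  P[5]: -11 + -19 = -30
  P[6]: -4 + -19 = -23
  P[7]: -14 + -19 = -33
  P[8]: -21 + -19 = -40
  P[9]: -27 + -19 = -46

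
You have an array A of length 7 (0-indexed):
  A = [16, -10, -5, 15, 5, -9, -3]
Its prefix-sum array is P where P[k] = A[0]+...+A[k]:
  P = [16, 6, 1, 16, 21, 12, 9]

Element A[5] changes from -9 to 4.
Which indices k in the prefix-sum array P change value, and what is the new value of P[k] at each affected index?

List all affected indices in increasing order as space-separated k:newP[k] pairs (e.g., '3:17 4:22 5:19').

P[k] = A[0] + ... + A[k]
P[k] includes A[5] iff k >= 5
Affected indices: 5, 6, ..., 6; delta = 13
  P[5]: 12 + 13 = 25
  P[6]: 9 + 13 = 22

Answer: 5:25 6:22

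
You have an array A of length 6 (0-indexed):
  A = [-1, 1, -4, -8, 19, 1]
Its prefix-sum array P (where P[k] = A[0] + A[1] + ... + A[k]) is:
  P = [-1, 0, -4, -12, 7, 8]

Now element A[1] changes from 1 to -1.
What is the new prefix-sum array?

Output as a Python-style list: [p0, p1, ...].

Answer: [-1, -2, -6, -14, 5, 6]

Derivation:
Change: A[1] 1 -> -1, delta = -2
P[k] for k < 1: unchanged (A[1] not included)
P[k] for k >= 1: shift by delta = -2
  P[0] = -1 + 0 = -1
  P[1] = 0 + -2 = -2
  P[2] = -4 + -2 = -6
  P[3] = -12 + -2 = -14
  P[4] = 7 + -2 = 5
  P[5] = 8 + -2 = 6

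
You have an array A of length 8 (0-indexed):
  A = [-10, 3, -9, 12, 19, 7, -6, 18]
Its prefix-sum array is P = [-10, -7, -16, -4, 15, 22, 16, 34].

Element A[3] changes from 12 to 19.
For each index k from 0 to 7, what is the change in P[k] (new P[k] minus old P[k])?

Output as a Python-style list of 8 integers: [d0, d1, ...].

Element change: A[3] 12 -> 19, delta = 7
For k < 3: P[k] unchanged, delta_P[k] = 0
For k >= 3: P[k] shifts by exactly 7
Delta array: [0, 0, 0, 7, 7, 7, 7, 7]

Answer: [0, 0, 0, 7, 7, 7, 7, 7]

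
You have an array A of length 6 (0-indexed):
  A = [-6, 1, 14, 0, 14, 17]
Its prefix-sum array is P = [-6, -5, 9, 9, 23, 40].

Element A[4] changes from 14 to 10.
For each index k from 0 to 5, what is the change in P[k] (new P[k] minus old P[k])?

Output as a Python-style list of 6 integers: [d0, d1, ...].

Element change: A[4] 14 -> 10, delta = -4
For k < 4: P[k] unchanged, delta_P[k] = 0
For k >= 4: P[k] shifts by exactly -4
Delta array: [0, 0, 0, 0, -4, -4]

Answer: [0, 0, 0, 0, -4, -4]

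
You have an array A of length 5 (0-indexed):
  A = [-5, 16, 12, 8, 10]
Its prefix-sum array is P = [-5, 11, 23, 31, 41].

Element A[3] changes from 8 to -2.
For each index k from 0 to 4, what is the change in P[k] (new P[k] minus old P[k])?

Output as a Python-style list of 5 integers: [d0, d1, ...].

Element change: A[3] 8 -> -2, delta = -10
For k < 3: P[k] unchanged, delta_P[k] = 0
For k >= 3: P[k] shifts by exactly -10
Delta array: [0, 0, 0, -10, -10]

Answer: [0, 0, 0, -10, -10]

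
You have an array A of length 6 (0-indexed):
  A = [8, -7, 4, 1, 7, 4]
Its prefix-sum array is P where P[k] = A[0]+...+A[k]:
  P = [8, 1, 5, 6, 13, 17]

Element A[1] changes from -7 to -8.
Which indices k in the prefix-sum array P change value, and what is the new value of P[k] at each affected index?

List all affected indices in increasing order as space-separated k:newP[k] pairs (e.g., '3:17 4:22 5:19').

Answer: 1:0 2:4 3:5 4:12 5:16

Derivation:
P[k] = A[0] + ... + A[k]
P[k] includes A[1] iff k >= 1
Affected indices: 1, 2, ..., 5; delta = -1
  P[1]: 1 + -1 = 0
  P[2]: 5 + -1 = 4
  P[3]: 6 + -1 = 5
  P[4]: 13 + -1 = 12
  P[5]: 17 + -1 = 16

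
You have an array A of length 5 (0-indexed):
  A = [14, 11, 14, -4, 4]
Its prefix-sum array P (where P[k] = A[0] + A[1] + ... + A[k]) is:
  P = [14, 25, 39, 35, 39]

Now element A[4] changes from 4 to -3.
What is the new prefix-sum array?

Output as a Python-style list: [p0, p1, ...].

Answer: [14, 25, 39, 35, 32]

Derivation:
Change: A[4] 4 -> -3, delta = -7
P[k] for k < 4: unchanged (A[4] not included)
P[k] for k >= 4: shift by delta = -7
  P[0] = 14 + 0 = 14
  P[1] = 25 + 0 = 25
  P[2] = 39 + 0 = 39
  P[3] = 35 + 0 = 35
  P[4] = 39 + -7 = 32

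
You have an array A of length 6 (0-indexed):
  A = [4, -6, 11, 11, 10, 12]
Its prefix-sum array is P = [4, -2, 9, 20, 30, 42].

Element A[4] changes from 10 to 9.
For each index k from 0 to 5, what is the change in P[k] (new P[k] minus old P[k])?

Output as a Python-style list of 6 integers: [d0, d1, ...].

Answer: [0, 0, 0, 0, -1, -1]

Derivation:
Element change: A[4] 10 -> 9, delta = -1
For k < 4: P[k] unchanged, delta_P[k] = 0
For k >= 4: P[k] shifts by exactly -1
Delta array: [0, 0, 0, 0, -1, -1]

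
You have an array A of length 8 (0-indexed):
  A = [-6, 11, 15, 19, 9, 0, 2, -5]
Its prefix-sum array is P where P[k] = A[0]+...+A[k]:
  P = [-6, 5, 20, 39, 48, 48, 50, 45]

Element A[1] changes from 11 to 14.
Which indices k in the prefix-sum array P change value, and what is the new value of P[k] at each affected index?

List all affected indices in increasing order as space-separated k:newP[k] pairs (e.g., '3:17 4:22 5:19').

Answer: 1:8 2:23 3:42 4:51 5:51 6:53 7:48

Derivation:
P[k] = A[0] + ... + A[k]
P[k] includes A[1] iff k >= 1
Affected indices: 1, 2, ..., 7; delta = 3
  P[1]: 5 + 3 = 8
  P[2]: 20 + 3 = 23
  P[3]: 39 + 3 = 42
  P[4]: 48 + 3 = 51
  P[5]: 48 + 3 = 51
  P[6]: 50 + 3 = 53
  P[7]: 45 + 3 = 48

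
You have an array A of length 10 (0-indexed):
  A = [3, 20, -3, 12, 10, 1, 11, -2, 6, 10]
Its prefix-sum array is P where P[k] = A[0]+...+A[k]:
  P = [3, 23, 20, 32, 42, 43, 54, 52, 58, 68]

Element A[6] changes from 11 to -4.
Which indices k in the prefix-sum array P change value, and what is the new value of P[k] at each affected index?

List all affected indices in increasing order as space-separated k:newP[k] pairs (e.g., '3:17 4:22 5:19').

Answer: 6:39 7:37 8:43 9:53

Derivation:
P[k] = A[0] + ... + A[k]
P[k] includes A[6] iff k >= 6
Affected indices: 6, 7, ..., 9; delta = -15
  P[6]: 54 + -15 = 39
  P[7]: 52 + -15 = 37
  P[8]: 58 + -15 = 43
  P[9]: 68 + -15 = 53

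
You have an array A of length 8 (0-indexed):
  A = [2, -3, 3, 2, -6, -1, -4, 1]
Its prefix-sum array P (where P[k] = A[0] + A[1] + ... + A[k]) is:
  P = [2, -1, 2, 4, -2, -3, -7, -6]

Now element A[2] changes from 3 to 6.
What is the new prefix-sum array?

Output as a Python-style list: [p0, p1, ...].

Change: A[2] 3 -> 6, delta = 3
P[k] for k < 2: unchanged (A[2] not included)
P[k] for k >= 2: shift by delta = 3
  P[0] = 2 + 0 = 2
  P[1] = -1 + 0 = -1
  P[2] = 2 + 3 = 5
  P[3] = 4 + 3 = 7
  P[4] = -2 + 3 = 1
  P[5] = -3 + 3 = 0
  P[6] = -7 + 3 = -4
  P[7] = -6 + 3 = -3

Answer: [2, -1, 5, 7, 1, 0, -4, -3]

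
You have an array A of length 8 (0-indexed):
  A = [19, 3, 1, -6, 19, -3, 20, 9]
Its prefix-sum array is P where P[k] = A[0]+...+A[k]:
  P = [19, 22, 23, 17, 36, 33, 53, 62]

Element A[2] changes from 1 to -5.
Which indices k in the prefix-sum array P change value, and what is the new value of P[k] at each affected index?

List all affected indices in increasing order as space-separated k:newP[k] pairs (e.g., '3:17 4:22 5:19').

P[k] = A[0] + ... + A[k]
P[k] includes A[2] iff k >= 2
Affected indices: 2, 3, ..., 7; delta = -6
  P[2]: 23 + -6 = 17
  P[3]: 17 + -6 = 11
  P[4]: 36 + -6 = 30
  P[5]: 33 + -6 = 27
  P[6]: 53 + -6 = 47
  P[7]: 62 + -6 = 56

Answer: 2:17 3:11 4:30 5:27 6:47 7:56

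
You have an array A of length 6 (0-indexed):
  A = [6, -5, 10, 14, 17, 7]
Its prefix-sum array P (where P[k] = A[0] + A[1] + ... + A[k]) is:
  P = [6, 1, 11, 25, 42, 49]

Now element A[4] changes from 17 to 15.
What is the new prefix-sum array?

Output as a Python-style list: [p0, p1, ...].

Change: A[4] 17 -> 15, delta = -2
P[k] for k < 4: unchanged (A[4] not included)
P[k] for k >= 4: shift by delta = -2
  P[0] = 6 + 0 = 6
  P[1] = 1 + 0 = 1
  P[2] = 11 + 0 = 11
  P[3] = 25 + 0 = 25
  P[4] = 42 + -2 = 40
  P[5] = 49 + -2 = 47

Answer: [6, 1, 11, 25, 40, 47]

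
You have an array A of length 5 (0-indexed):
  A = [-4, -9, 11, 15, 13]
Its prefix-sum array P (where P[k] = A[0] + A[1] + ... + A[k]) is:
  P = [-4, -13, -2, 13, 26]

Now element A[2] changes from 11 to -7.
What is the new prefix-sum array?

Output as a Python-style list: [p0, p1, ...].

Answer: [-4, -13, -20, -5, 8]

Derivation:
Change: A[2] 11 -> -7, delta = -18
P[k] for k < 2: unchanged (A[2] not included)
P[k] for k >= 2: shift by delta = -18
  P[0] = -4 + 0 = -4
  P[1] = -13 + 0 = -13
  P[2] = -2 + -18 = -20
  P[3] = 13 + -18 = -5
  P[4] = 26 + -18 = 8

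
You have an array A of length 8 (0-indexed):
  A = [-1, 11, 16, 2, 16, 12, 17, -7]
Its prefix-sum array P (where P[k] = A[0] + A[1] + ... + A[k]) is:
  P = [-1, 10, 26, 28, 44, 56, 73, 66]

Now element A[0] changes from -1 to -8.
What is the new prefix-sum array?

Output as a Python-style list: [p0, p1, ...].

Change: A[0] -1 -> -8, delta = -7
P[k] for k < 0: unchanged (A[0] not included)
P[k] for k >= 0: shift by delta = -7
  P[0] = -1 + -7 = -8
  P[1] = 10 + -7 = 3
  P[2] = 26 + -7 = 19
  P[3] = 28 + -7 = 21
  P[4] = 44 + -7 = 37
  P[5] = 56 + -7 = 49
  P[6] = 73 + -7 = 66
  P[7] = 66 + -7 = 59

Answer: [-8, 3, 19, 21, 37, 49, 66, 59]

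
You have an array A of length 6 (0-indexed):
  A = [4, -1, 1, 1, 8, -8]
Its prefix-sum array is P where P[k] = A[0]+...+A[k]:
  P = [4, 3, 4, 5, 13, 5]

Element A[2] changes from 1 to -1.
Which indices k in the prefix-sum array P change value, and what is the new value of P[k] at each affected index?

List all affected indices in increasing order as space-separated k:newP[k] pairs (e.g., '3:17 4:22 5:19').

P[k] = A[0] + ... + A[k]
P[k] includes A[2] iff k >= 2
Affected indices: 2, 3, ..., 5; delta = -2
  P[2]: 4 + -2 = 2
  P[3]: 5 + -2 = 3
  P[4]: 13 + -2 = 11
  P[5]: 5 + -2 = 3

Answer: 2:2 3:3 4:11 5:3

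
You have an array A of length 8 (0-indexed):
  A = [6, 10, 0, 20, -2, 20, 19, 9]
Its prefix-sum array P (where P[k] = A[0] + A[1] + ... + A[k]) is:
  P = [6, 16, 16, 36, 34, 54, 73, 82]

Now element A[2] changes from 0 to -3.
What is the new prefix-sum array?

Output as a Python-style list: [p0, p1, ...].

Answer: [6, 16, 13, 33, 31, 51, 70, 79]

Derivation:
Change: A[2] 0 -> -3, delta = -3
P[k] for k < 2: unchanged (A[2] not included)
P[k] for k >= 2: shift by delta = -3
  P[0] = 6 + 0 = 6
  P[1] = 16 + 0 = 16
  P[2] = 16 + -3 = 13
  P[3] = 36 + -3 = 33
  P[4] = 34 + -3 = 31
  P[5] = 54 + -3 = 51
  P[6] = 73 + -3 = 70
  P[7] = 82 + -3 = 79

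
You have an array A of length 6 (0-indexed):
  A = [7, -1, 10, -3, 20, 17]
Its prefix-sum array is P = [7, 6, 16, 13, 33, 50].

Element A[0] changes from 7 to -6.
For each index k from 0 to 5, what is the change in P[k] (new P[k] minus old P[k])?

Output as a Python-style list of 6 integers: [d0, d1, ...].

Element change: A[0] 7 -> -6, delta = -13
For k < 0: P[k] unchanged, delta_P[k] = 0
For k >= 0: P[k] shifts by exactly -13
Delta array: [-13, -13, -13, -13, -13, -13]

Answer: [-13, -13, -13, -13, -13, -13]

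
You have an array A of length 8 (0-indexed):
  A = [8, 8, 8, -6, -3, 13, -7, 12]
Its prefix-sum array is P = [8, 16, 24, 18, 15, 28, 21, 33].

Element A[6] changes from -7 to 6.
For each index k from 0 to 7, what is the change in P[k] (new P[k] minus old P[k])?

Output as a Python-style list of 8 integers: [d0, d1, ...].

Answer: [0, 0, 0, 0, 0, 0, 13, 13]

Derivation:
Element change: A[6] -7 -> 6, delta = 13
For k < 6: P[k] unchanged, delta_P[k] = 0
For k >= 6: P[k] shifts by exactly 13
Delta array: [0, 0, 0, 0, 0, 0, 13, 13]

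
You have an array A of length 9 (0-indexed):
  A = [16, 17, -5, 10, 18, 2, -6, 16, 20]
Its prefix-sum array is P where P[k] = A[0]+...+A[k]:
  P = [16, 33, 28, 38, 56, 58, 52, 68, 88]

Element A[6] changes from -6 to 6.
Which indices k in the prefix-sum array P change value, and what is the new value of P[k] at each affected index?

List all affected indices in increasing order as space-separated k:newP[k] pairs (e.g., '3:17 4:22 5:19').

P[k] = A[0] + ... + A[k]
P[k] includes A[6] iff k >= 6
Affected indices: 6, 7, ..., 8; delta = 12
  P[6]: 52 + 12 = 64
  P[7]: 68 + 12 = 80
  P[8]: 88 + 12 = 100

Answer: 6:64 7:80 8:100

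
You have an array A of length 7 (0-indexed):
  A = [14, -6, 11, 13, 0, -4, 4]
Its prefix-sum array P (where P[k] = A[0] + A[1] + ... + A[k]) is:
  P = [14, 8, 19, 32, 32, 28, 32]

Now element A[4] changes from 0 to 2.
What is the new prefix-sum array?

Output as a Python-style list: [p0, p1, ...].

Answer: [14, 8, 19, 32, 34, 30, 34]

Derivation:
Change: A[4] 0 -> 2, delta = 2
P[k] for k < 4: unchanged (A[4] not included)
P[k] for k >= 4: shift by delta = 2
  P[0] = 14 + 0 = 14
  P[1] = 8 + 0 = 8
  P[2] = 19 + 0 = 19
  P[3] = 32 + 0 = 32
  P[4] = 32 + 2 = 34
  P[5] = 28 + 2 = 30
  P[6] = 32 + 2 = 34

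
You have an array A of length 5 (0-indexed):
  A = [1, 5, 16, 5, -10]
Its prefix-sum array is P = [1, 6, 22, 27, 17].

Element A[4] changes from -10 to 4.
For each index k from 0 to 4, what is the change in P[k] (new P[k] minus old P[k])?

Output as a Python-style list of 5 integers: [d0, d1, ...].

Answer: [0, 0, 0, 0, 14]

Derivation:
Element change: A[4] -10 -> 4, delta = 14
For k < 4: P[k] unchanged, delta_P[k] = 0
For k >= 4: P[k] shifts by exactly 14
Delta array: [0, 0, 0, 0, 14]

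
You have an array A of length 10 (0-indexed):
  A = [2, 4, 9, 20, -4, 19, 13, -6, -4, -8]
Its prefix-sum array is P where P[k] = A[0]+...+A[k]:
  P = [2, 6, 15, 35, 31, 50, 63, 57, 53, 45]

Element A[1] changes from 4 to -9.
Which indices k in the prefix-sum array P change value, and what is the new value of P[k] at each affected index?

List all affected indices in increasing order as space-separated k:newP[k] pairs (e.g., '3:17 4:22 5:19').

Answer: 1:-7 2:2 3:22 4:18 5:37 6:50 7:44 8:40 9:32

Derivation:
P[k] = A[0] + ... + A[k]
P[k] includes A[1] iff k >= 1
Affected indices: 1, 2, ..., 9; delta = -13
  P[1]: 6 + -13 = -7
  P[2]: 15 + -13 = 2
  P[3]: 35 + -13 = 22
  P[4]: 31 + -13 = 18
  P[5]: 50 + -13 = 37
  P[6]: 63 + -13 = 50
  P[7]: 57 + -13 = 44
  P[8]: 53 + -13 = 40
  P[9]: 45 + -13 = 32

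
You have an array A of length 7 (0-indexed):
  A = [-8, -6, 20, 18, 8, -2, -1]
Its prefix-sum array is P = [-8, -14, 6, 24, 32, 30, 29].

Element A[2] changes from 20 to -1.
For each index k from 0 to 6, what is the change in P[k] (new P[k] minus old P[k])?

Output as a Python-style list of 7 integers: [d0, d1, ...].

Element change: A[2] 20 -> -1, delta = -21
For k < 2: P[k] unchanged, delta_P[k] = 0
For k >= 2: P[k] shifts by exactly -21
Delta array: [0, 0, -21, -21, -21, -21, -21]

Answer: [0, 0, -21, -21, -21, -21, -21]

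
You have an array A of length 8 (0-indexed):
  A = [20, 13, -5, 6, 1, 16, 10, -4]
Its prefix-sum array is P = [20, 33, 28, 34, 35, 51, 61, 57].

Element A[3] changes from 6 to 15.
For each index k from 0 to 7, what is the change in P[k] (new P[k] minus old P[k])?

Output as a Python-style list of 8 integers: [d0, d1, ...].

Element change: A[3] 6 -> 15, delta = 9
For k < 3: P[k] unchanged, delta_P[k] = 0
For k >= 3: P[k] shifts by exactly 9
Delta array: [0, 0, 0, 9, 9, 9, 9, 9]

Answer: [0, 0, 0, 9, 9, 9, 9, 9]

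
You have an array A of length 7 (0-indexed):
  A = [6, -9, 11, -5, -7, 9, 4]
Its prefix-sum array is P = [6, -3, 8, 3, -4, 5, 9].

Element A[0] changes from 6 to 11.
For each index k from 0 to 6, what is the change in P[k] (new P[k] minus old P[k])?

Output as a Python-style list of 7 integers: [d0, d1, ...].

Answer: [5, 5, 5, 5, 5, 5, 5]

Derivation:
Element change: A[0] 6 -> 11, delta = 5
For k < 0: P[k] unchanged, delta_P[k] = 0
For k >= 0: P[k] shifts by exactly 5
Delta array: [5, 5, 5, 5, 5, 5, 5]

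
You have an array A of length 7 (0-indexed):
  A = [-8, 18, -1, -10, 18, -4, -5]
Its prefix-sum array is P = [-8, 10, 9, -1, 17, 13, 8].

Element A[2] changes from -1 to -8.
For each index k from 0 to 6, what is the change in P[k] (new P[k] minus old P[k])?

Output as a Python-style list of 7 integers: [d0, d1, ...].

Answer: [0, 0, -7, -7, -7, -7, -7]

Derivation:
Element change: A[2] -1 -> -8, delta = -7
For k < 2: P[k] unchanged, delta_P[k] = 0
For k >= 2: P[k] shifts by exactly -7
Delta array: [0, 0, -7, -7, -7, -7, -7]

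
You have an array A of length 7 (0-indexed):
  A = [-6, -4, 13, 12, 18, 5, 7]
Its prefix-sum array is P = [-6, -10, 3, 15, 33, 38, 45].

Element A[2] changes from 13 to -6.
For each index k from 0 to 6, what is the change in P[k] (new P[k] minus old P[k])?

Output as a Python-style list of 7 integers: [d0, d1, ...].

Element change: A[2] 13 -> -6, delta = -19
For k < 2: P[k] unchanged, delta_P[k] = 0
For k >= 2: P[k] shifts by exactly -19
Delta array: [0, 0, -19, -19, -19, -19, -19]

Answer: [0, 0, -19, -19, -19, -19, -19]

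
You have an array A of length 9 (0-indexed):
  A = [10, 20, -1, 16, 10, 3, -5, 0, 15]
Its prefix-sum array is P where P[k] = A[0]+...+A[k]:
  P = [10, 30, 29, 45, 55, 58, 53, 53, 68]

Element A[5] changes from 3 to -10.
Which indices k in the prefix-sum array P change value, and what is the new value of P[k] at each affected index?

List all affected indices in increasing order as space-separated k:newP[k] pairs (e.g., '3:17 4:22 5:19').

P[k] = A[0] + ... + A[k]
P[k] includes A[5] iff k >= 5
Affected indices: 5, 6, ..., 8; delta = -13
  P[5]: 58 + -13 = 45
  P[6]: 53 + -13 = 40
  P[7]: 53 + -13 = 40
  P[8]: 68 + -13 = 55

Answer: 5:45 6:40 7:40 8:55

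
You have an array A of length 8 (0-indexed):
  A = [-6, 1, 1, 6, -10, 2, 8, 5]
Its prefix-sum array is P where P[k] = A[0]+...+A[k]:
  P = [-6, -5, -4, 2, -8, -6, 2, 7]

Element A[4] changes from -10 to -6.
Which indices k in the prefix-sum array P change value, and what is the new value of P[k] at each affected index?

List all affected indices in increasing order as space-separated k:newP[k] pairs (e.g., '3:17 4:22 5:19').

Answer: 4:-4 5:-2 6:6 7:11

Derivation:
P[k] = A[0] + ... + A[k]
P[k] includes A[4] iff k >= 4
Affected indices: 4, 5, ..., 7; delta = 4
  P[4]: -8 + 4 = -4
  P[5]: -6 + 4 = -2
  P[6]: 2 + 4 = 6
  P[7]: 7 + 4 = 11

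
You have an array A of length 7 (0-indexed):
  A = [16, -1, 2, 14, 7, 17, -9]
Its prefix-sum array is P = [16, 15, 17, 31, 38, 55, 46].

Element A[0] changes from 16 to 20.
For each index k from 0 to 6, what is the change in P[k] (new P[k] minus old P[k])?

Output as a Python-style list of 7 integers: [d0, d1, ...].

Element change: A[0] 16 -> 20, delta = 4
For k < 0: P[k] unchanged, delta_P[k] = 0
For k >= 0: P[k] shifts by exactly 4
Delta array: [4, 4, 4, 4, 4, 4, 4]

Answer: [4, 4, 4, 4, 4, 4, 4]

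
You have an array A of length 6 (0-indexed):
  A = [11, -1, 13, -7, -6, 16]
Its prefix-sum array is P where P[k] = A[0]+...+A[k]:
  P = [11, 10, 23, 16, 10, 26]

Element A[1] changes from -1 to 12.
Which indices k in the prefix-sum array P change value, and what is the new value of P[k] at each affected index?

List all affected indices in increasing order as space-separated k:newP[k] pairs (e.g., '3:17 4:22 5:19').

Answer: 1:23 2:36 3:29 4:23 5:39

Derivation:
P[k] = A[0] + ... + A[k]
P[k] includes A[1] iff k >= 1
Affected indices: 1, 2, ..., 5; delta = 13
  P[1]: 10 + 13 = 23
  P[2]: 23 + 13 = 36
  P[3]: 16 + 13 = 29
  P[4]: 10 + 13 = 23
  P[5]: 26 + 13 = 39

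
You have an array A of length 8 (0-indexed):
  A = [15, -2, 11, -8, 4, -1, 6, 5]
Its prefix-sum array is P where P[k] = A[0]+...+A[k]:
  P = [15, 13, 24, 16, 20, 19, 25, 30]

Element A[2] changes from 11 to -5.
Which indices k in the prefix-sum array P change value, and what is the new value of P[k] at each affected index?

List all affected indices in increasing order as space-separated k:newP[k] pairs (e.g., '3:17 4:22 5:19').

P[k] = A[0] + ... + A[k]
P[k] includes A[2] iff k >= 2
Affected indices: 2, 3, ..., 7; delta = -16
  P[2]: 24 + -16 = 8
  P[3]: 16 + -16 = 0
  P[4]: 20 + -16 = 4
  P[5]: 19 + -16 = 3
  P[6]: 25 + -16 = 9
  P[7]: 30 + -16 = 14

Answer: 2:8 3:0 4:4 5:3 6:9 7:14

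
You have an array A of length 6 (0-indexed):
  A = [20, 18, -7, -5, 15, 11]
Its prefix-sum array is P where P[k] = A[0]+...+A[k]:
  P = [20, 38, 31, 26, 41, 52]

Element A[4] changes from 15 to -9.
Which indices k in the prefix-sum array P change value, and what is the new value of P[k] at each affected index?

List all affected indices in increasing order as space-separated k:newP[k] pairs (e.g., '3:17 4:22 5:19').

P[k] = A[0] + ... + A[k]
P[k] includes A[4] iff k >= 4
Affected indices: 4, 5, ..., 5; delta = -24
  P[4]: 41 + -24 = 17
  P[5]: 52 + -24 = 28

Answer: 4:17 5:28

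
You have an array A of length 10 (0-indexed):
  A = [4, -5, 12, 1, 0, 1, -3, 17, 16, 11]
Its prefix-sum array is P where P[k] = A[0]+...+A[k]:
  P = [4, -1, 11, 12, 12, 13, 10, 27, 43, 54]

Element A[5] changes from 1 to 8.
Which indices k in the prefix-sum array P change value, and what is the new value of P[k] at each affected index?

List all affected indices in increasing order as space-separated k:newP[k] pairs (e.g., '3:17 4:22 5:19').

P[k] = A[0] + ... + A[k]
P[k] includes A[5] iff k >= 5
Affected indices: 5, 6, ..., 9; delta = 7
  P[5]: 13 + 7 = 20
  P[6]: 10 + 7 = 17
  P[7]: 27 + 7 = 34
  P[8]: 43 + 7 = 50
  P[9]: 54 + 7 = 61

Answer: 5:20 6:17 7:34 8:50 9:61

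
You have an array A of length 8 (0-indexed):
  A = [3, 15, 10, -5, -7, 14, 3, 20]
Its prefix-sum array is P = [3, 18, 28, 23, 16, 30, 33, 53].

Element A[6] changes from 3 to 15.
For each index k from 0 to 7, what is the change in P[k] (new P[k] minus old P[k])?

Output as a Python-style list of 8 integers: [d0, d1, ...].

Element change: A[6] 3 -> 15, delta = 12
For k < 6: P[k] unchanged, delta_P[k] = 0
For k >= 6: P[k] shifts by exactly 12
Delta array: [0, 0, 0, 0, 0, 0, 12, 12]

Answer: [0, 0, 0, 0, 0, 0, 12, 12]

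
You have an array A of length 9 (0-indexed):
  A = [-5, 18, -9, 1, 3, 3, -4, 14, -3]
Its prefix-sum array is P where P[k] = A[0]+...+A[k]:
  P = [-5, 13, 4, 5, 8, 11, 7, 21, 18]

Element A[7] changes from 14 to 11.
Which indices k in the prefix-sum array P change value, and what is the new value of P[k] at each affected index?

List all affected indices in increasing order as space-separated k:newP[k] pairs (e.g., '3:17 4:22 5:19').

P[k] = A[0] + ... + A[k]
P[k] includes A[7] iff k >= 7
Affected indices: 7, 8, ..., 8; delta = -3
  P[7]: 21 + -3 = 18
  P[8]: 18 + -3 = 15

Answer: 7:18 8:15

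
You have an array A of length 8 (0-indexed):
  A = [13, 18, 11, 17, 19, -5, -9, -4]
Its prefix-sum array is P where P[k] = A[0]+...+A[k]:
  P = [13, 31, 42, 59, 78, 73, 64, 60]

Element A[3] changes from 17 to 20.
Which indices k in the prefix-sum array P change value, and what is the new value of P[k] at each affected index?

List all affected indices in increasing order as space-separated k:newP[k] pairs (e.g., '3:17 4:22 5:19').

Answer: 3:62 4:81 5:76 6:67 7:63

Derivation:
P[k] = A[0] + ... + A[k]
P[k] includes A[3] iff k >= 3
Affected indices: 3, 4, ..., 7; delta = 3
  P[3]: 59 + 3 = 62
  P[4]: 78 + 3 = 81
  P[5]: 73 + 3 = 76
  P[6]: 64 + 3 = 67
  P[7]: 60 + 3 = 63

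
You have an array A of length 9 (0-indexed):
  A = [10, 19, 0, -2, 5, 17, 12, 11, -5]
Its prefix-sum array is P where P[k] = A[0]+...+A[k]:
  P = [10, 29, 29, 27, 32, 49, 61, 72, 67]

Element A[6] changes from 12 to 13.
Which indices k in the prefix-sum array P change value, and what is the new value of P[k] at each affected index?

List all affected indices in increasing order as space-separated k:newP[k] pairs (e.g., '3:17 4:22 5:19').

Answer: 6:62 7:73 8:68

Derivation:
P[k] = A[0] + ... + A[k]
P[k] includes A[6] iff k >= 6
Affected indices: 6, 7, ..., 8; delta = 1
  P[6]: 61 + 1 = 62
  P[7]: 72 + 1 = 73
  P[8]: 67 + 1 = 68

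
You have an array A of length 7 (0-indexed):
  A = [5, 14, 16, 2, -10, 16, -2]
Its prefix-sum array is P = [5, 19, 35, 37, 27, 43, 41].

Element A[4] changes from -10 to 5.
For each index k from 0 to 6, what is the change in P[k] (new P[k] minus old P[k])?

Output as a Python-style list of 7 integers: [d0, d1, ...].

Element change: A[4] -10 -> 5, delta = 15
For k < 4: P[k] unchanged, delta_P[k] = 0
For k >= 4: P[k] shifts by exactly 15
Delta array: [0, 0, 0, 0, 15, 15, 15]

Answer: [0, 0, 0, 0, 15, 15, 15]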